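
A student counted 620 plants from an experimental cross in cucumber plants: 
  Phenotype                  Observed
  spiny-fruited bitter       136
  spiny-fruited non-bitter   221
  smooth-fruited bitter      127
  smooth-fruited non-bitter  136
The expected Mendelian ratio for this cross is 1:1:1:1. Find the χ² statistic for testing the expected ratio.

37.819

The 1:1:1:1 ratio has 4 parts, so with N = 620 the expected counts are:
  spiny-fruited bitter: 620 × 1/4 = 155
  spiny-fruited non-bitter: 620 × 1/4 = 155
  smooth-fruited bitter: 620 × 1/4 = 155
  smooth-fruited non-bitter: 620 × 1/4 = 155
χ² = Σ (O − E)² / E
  spiny-fruited bitter: (136 − 155)² / 155 = 2.3290
  spiny-fruited non-bitter: (221 − 155)² / 155 = 28.1032
  smooth-fruited bitter: (127 − 155)² / 155 = 5.0581
  smooth-fruited non-bitter: (136 − 155)² / 155 = 2.3290
χ² = 2.3290 + 28.1032 + 5.0581 + 2.3290 = 37.8193 ≈ 37.819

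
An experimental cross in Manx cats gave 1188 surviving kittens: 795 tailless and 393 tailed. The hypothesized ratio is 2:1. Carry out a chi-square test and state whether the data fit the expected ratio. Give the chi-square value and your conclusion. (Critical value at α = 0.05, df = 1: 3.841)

0.034; consistent

Expected counts for N = 1188 under a 2:1 ratio (total parts = 3):
  tailless: 1188 × 2/3 = 792
  tailed: 1188 × 1/3 = 396
χ² = Σ (O − E)² / E
  tailless: (795 − 792)² / 792 = 0.0114
  tailed: (393 − 396)² / 396 = 0.0227
χ² = 0.0114 + 0.0227 = 0.0341 ≈ 0.034
Degrees of freedom = 2 − 1 = 1; critical value at α = 0.05 is 3.841.
Since 0.034 < 3.841, we fail to reject the null hypothesis — the data are consistent with the 2:1 ratio.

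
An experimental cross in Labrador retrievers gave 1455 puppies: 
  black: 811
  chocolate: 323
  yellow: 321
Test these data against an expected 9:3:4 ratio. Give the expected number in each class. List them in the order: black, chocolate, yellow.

818.4375, 272.8125, 363.75

The 9:3:4 ratio has 16 parts, so with N = 1455 the expected counts are:
  black: 1455 × 9/16 = 818.4375
  chocolate: 1455 × 3/16 = 272.8125
  yellow: 1455 × 4/16 = 363.75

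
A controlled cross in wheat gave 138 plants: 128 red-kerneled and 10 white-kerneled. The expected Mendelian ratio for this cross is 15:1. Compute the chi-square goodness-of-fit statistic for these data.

Total ratio parts = 16. Expected numbers out of 138:
  red-kerneled: 138 × 15/16 = 129.375
  white-kerneled: 138 × 1/16 = 8.625
χ² = Σ (O − E)² / E
  red-kerneled: (128 − 129.375)² / 129.375 = 0.0146
  white-kerneled: (10 − 8.625)² / 8.625 = 0.2192
χ² = 0.0146 + 0.2192 = 0.2338 ≈ 0.234

0.234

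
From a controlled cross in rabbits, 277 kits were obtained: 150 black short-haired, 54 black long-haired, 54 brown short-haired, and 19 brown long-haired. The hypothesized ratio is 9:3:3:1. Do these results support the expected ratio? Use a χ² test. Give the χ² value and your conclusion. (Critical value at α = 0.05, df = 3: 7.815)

Total ratio parts = 16. Expected numbers out of 277:
  black short-haired: 277 × 9/16 = 155.8125
  black long-haired: 277 × 3/16 = 51.9375
  brown short-haired: 277 × 3/16 = 51.9375
  brown long-haired: 277 × 1/16 = 17.3125
χ² = Σ (O − E)² / E
  black short-haired: (150 − 155.8125)² / 155.8125 = 0.2168
  black long-haired: (54 − 51.9375)² / 51.9375 = 0.0819
  brown short-haired: (54 − 51.9375)² / 51.9375 = 0.0819
  brown long-haired: (19 − 17.3125)² / 17.3125 = 0.1645
χ² = 0.2168 + 0.0819 + 0.0819 + 0.1645 = 0.5451 ≈ 0.545
Degrees of freedom = 4 − 1 = 3; critical value at α = 0.05 is 7.815.
Since 0.545 < 7.815, we fail to reject the null hypothesis — the data are consistent with the 9:3:3:1 ratio.

0.545; consistent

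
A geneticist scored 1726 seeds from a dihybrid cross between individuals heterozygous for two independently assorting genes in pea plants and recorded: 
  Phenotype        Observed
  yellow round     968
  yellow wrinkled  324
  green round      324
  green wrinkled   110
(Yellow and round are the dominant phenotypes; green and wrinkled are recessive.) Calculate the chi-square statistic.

A dihybrid F₂ with independent assortment and complete dominance at both loci gives a 9:3:3:1 phenotypic ratio.
The 9:3:3:1 ratio has 16 parts, so with N = 1726 the expected counts are:
  yellow round: 1726 × 9/16 = 970.875
  yellow wrinkled: 1726 × 3/16 = 323.625
  green round: 1726 × 3/16 = 323.625
  green wrinkled: 1726 × 1/16 = 107.875
χ² = Σ (O − E)² / E
  yellow round: (968 − 970.875)² / 970.875 = 0.0085
  yellow wrinkled: (324 − 323.625)² / 323.625 = 0.0004
  green round: (324 − 323.625)² / 323.625 = 0.0004
  green wrinkled: (110 − 107.875)² / 107.875 = 0.0419
χ² = 0.0085 + 0.0004 + 0.0004 + 0.0419 = 0.0512 ≈ 0.051

0.051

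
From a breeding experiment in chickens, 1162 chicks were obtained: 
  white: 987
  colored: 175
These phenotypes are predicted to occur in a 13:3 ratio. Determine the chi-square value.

Expected counts for N = 1162 under a 13:3 ratio (total parts = 16):
  white: 1162 × 13/16 = 944.125
  colored: 1162 × 3/16 = 217.875
χ² = Σ (O − E)² / E
  white: (987 − 944.125)² / 944.125 = 1.9471
  colored: (175 − 217.875)² / 217.875 = 8.4372
χ² = 1.9471 + 8.4372 = 10.3843 ≈ 10.384

10.384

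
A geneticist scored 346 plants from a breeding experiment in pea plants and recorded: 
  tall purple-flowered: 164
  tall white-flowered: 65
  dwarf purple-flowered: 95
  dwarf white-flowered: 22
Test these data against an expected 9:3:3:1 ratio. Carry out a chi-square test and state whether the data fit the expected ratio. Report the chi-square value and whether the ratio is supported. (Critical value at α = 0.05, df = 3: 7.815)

18.814; not consistent

Expected counts for N = 346 under a 9:3:3:1 ratio (total parts = 16):
  tall purple-flowered: 346 × 9/16 = 194.625
  tall white-flowered: 346 × 3/16 = 64.875
  dwarf purple-flowered: 346 × 3/16 = 64.875
  dwarf white-flowered: 346 × 1/16 = 21.625
χ² = Σ (O − E)² / E
  tall purple-flowered: (164 − 194.625)² / 194.625 = 4.8190
  tall white-flowered: (65 − 64.875)² / 64.875 = 0.0002
  dwarf purple-flowered: (95 − 64.875)² / 64.875 = 13.9887
  dwarf white-flowered: (22 − 21.625)² / 21.625 = 0.0065
χ² = 4.8190 + 0.0002 + 13.9887 + 0.0065 = 18.8144 ≈ 18.814
Degrees of freedom = 4 − 1 = 3; critical value at α = 0.05 is 7.815.
Since 18.814 > 7.815, we reject the null hypothesis — the data do not fit the 9:3:3:1 ratio.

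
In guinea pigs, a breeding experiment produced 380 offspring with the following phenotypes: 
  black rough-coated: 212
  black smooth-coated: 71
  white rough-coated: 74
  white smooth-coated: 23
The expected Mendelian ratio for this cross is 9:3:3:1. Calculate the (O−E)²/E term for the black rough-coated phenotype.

Under the 9:3:3:1 hypothesis (Σ ratio = 16, N = 380):
  black rough-coated: 380 × 9/16 = 213.75
  black smooth-coated: 380 × 3/16 = 71.25
  white rough-coated: 380 × 3/16 = 71.25
  white smooth-coated: 380 × 1/16 = 23.75
Contribution of black rough-coated: (212 − 213.75)² / 213.75 = 0.0143

0.014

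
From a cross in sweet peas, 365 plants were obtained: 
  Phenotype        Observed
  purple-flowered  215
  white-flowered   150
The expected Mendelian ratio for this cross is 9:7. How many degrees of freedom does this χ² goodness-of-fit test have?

A goodness-of-fit test with 2 phenotype classes has df = 2 − 1 = 1.

1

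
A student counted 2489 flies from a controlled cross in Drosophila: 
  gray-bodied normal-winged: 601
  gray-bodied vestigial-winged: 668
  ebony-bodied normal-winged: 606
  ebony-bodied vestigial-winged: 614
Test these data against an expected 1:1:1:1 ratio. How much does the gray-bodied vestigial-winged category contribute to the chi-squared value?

3.364

Total ratio parts = 4. Expected numbers out of 2489:
  gray-bodied normal-winged: 2489 × 1/4 = 622.25
  gray-bodied vestigial-winged: 2489 × 1/4 = 622.25
  ebony-bodied normal-winged: 2489 × 1/4 = 622.25
  ebony-bodied vestigial-winged: 2489 × 1/4 = 622.25
Contribution of gray-bodied vestigial-winged: (668 − 622.25)² / 622.25 = 3.3637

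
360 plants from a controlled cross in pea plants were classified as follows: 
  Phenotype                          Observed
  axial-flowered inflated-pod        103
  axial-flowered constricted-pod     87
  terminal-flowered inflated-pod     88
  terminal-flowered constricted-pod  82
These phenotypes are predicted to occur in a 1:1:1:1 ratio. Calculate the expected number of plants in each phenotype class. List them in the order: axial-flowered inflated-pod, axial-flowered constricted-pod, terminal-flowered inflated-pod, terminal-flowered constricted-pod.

90, 90, 90, 90

Total ratio parts = 4. Expected numbers out of 360:
  axial-flowered inflated-pod: 360 × 1/4 = 90
  axial-flowered constricted-pod: 360 × 1/4 = 90
  terminal-flowered inflated-pod: 360 × 1/4 = 90
  terminal-flowered constricted-pod: 360 × 1/4 = 90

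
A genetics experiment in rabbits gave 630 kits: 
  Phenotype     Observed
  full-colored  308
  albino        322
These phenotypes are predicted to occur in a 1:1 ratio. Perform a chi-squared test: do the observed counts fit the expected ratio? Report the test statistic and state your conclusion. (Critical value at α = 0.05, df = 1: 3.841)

0.311; consistent

The 1:1 ratio has 2 parts, so with N = 630 the expected counts are:
  full-colored: 630 × 1/2 = 315
  albino: 630 × 1/2 = 315
χ² = Σ (O − E)² / E
  full-colored: (308 − 315)² / 315 = 0.1556
  albino: (322 − 315)² / 315 = 0.1556
χ² = 0.1556 + 0.1556 = 0.3112 ≈ 0.311
Degrees of freedom = 2 − 1 = 1; critical value at α = 0.05 is 3.841.
Since 0.311 < 3.841, we fail to reject the null hypothesis — the data are consistent with the 1:1 ratio.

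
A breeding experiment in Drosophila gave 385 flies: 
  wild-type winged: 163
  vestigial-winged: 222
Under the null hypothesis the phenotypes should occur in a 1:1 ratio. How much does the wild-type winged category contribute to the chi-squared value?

4.521

The 1:1 ratio has 2 parts, so with N = 385 the expected counts are:
  wild-type winged: 385 × 1/2 = 192.5
  vestigial-winged: 385 × 1/2 = 192.5
Contribution of wild-type winged: (163 − 192.5)² / 192.5 = 4.5208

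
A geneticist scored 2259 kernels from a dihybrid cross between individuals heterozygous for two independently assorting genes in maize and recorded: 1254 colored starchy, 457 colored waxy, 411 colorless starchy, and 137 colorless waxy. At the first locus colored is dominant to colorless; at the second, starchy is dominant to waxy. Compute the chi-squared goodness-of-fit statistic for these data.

A dihybrid F₂ with independent assortment and complete dominance at both loci gives a 9:3:3:1 phenotypic ratio.
Under the 9:3:3:1 hypothesis (Σ ratio = 16, N = 2259):
  colored starchy: 2259 × 9/16 = 1270.6875
  colored waxy: 2259 × 3/16 = 423.5625
  colorless starchy: 2259 × 3/16 = 423.5625
  colorless waxy: 2259 × 1/16 = 141.1875
χ² = Σ (O − E)² / E
  colored starchy: (1254 − 1270.6875)² / 1270.6875 = 0.2192
  colored waxy: (457 − 423.5625)² / 423.5625 = 2.6397
  colorless starchy: (411 − 423.5625)² / 423.5625 = 0.3726
  colorless waxy: (137 − 141.1875)² / 141.1875 = 0.1242
χ² = 0.2192 + 2.6397 + 0.3726 + 0.1242 = 3.3557 ≈ 3.356

3.356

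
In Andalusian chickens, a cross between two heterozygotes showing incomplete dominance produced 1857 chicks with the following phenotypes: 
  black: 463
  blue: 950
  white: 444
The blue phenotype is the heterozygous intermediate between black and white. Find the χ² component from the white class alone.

0.883

With incomplete dominance, a heterozygote × heterozygote cross gives a 1:2:1 phenotypic ratio.
Expected counts for N = 1857 under a 1:2:1 ratio (total parts = 4):
  black: 1857 × 1/4 = 464.25
  blue: 1857 × 2/4 = 928.5
  white: 1857 × 1/4 = 464.25
Contribution of white: (444 − 464.25)² / 464.25 = 0.8833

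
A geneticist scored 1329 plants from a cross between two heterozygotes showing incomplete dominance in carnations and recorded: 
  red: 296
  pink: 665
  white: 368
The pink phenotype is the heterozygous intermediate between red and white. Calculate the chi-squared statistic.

7.802

With incomplete dominance, a heterozygote × heterozygote cross gives a 1:2:1 phenotypic ratio.
Expected counts for N = 1329 under a 1:2:1 ratio (total parts = 4):
  red: 1329 × 1/4 = 332.25
  pink: 1329 × 2/4 = 664.5
  white: 1329 × 1/4 = 332.25
χ² = Σ (O − E)² / E
  red: (296 − 332.25)² / 332.25 = 3.9550
  pink: (665 − 664.5)² / 664.5 = 0.0004
  white: (368 − 332.25)² / 332.25 = 3.8467
χ² = 3.9550 + 0.0004 + 3.8467 = 7.8021 ≈ 7.802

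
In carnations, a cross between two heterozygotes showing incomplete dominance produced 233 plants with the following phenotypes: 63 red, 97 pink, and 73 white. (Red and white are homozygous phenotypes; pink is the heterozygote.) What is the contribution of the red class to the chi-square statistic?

With incomplete dominance, a heterozygote × heterozygote cross gives a 1:2:1 phenotypic ratio.
The 1:2:1 ratio has 4 parts, so with N = 233 the expected counts are:
  red: 233 × 1/4 = 58.25
  pink: 233 × 2/4 = 116.5
  white: 233 × 1/4 = 58.25
Contribution of red: (63 − 58.25)² / 58.25 = 0.3873

0.387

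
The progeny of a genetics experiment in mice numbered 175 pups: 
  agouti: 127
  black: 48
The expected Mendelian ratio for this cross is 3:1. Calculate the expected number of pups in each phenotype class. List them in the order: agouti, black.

The 3:1 ratio has 4 parts, so with N = 175 the expected counts are:
  agouti: 175 × 3/4 = 131.25
  black: 175 × 1/4 = 43.75

131.25, 43.75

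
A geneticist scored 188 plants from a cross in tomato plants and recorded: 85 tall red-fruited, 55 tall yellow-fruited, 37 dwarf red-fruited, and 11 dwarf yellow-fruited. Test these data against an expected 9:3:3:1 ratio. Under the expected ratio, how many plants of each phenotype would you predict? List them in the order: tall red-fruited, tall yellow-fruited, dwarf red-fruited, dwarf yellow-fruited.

The 9:3:3:1 ratio has 16 parts, so with N = 188 the expected counts are:
  tall red-fruited: 188 × 9/16 = 105.75
  tall yellow-fruited: 188 × 3/16 = 35.25
  dwarf red-fruited: 188 × 3/16 = 35.25
  dwarf yellow-fruited: 188 × 1/16 = 11.75

105.75, 35.25, 35.25, 11.75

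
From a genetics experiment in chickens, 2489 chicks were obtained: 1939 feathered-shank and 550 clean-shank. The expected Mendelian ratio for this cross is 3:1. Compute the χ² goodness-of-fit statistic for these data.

11.185

Total ratio parts = 4. Expected numbers out of 2489:
  feathered-shank: 2489 × 3/4 = 1866.75
  clean-shank: 2489 × 1/4 = 622.25
χ² = Σ (O − E)² / E
  feathered-shank: (1939 − 1866.75)² / 1866.75 = 2.7963
  clean-shank: (550 − 622.25)² / 622.25 = 8.3890
χ² = 2.7963 + 8.3890 = 11.1853 ≈ 11.185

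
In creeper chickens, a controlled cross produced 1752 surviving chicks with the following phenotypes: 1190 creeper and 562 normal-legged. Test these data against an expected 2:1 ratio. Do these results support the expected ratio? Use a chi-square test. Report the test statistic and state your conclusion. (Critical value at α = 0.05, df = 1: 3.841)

Total ratio parts = 3. Expected numbers out of 1752:
  creeper: 1752 × 2/3 = 1168
  normal-legged: 1752 × 1/3 = 584
χ² = Σ (O − E)² / E
  creeper: (1190 − 1168)² / 1168 = 0.4144
  normal-legged: (562 − 584)² / 584 = 0.8288
χ² = 0.4144 + 0.8288 = 1.2432 ≈ 1.243
Degrees of freedom = 2 − 1 = 1; critical value at α = 0.05 is 3.841.
Since 1.243 < 3.841, we fail to reject the null hypothesis — the data are consistent with the 2:1 ratio.

1.243; consistent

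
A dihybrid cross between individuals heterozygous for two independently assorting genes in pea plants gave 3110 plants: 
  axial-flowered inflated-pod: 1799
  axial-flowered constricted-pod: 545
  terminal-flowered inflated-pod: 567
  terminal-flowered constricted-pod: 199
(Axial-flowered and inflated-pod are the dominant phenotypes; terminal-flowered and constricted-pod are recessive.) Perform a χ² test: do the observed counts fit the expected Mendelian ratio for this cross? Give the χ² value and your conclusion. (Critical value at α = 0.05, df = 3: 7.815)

4.456; consistent

A dihybrid F₂ with independent assortment and complete dominance at both loci gives a 9:3:3:1 phenotypic ratio.
The 9:3:3:1 ratio has 16 parts, so with N = 3110 the expected counts are:
  axial-flowered inflated-pod: 3110 × 9/16 = 1749.375
  axial-flowered constricted-pod: 3110 × 3/16 = 583.125
  terminal-flowered inflated-pod: 3110 × 3/16 = 583.125
  terminal-flowered constricted-pod: 3110 × 1/16 = 194.375
χ² = Σ (O − E)² / E
  axial-flowered inflated-pod: (1799 − 1749.375)² / 1749.375 = 1.4077
  axial-flowered constricted-pod: (545 − 583.125)² / 583.125 = 2.4926
  terminal-flowered inflated-pod: (567 − 583.125)² / 583.125 = 0.4459
  terminal-flowered constricted-pod: (199 − 194.375)² / 194.375 = 0.1100
χ² = 1.4077 + 2.4926 + 0.4459 + 0.1100 = 4.4562 ≈ 4.456
Degrees of freedom = 4 − 1 = 3; critical value at α = 0.05 is 7.815.
Since 4.456 < 7.815, we fail to reject the null hypothesis — the data are consistent with the 9:3:3:1 ratio.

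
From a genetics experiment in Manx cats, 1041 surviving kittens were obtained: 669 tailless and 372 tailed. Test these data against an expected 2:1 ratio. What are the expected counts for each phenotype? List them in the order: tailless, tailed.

Expected counts for N = 1041 under a 2:1 ratio (total parts = 3):
  tailless: 1041 × 2/3 = 694
  tailed: 1041 × 1/3 = 347

694, 347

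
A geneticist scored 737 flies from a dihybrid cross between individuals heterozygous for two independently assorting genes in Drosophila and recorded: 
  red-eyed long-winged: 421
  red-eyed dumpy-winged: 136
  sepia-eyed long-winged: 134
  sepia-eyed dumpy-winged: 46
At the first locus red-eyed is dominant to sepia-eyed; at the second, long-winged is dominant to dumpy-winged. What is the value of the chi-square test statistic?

A dihybrid F₂ with independent assortment and complete dominance at both loci gives a 9:3:3:1 phenotypic ratio.
Total ratio parts = 16. Expected numbers out of 737:
  red-eyed long-winged: 737 × 9/16 = 414.5625
  red-eyed dumpy-winged: 737 × 3/16 = 138.1875
  sepia-eyed long-winged: 737 × 3/16 = 138.1875
  sepia-eyed dumpy-winged: 737 × 1/16 = 46.0625
χ² = Σ (O − E)² / E
  red-eyed long-winged: (421 − 414.5625)² / 414.5625 = 0.1000
  red-eyed dumpy-winged: (136 − 138.1875)² / 138.1875 = 0.0346
  sepia-eyed long-winged: (134 − 138.1875)² / 138.1875 = 0.1269
  sepia-eyed dumpy-winged: (46 − 46.0625)² / 46.0625 = 0.0001
χ² = 0.1000 + 0.0346 + 0.1269 + 0.0001 = 0.2616 ≈ 0.262

0.262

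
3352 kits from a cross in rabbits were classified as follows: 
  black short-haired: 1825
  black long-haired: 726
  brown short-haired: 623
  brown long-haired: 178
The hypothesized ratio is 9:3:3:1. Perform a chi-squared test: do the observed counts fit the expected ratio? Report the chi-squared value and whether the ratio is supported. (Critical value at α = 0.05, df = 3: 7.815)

21.851; not consistent

The 9:3:3:1 ratio has 16 parts, so with N = 3352 the expected counts are:
  black short-haired: 3352 × 9/16 = 1885.5
  black long-haired: 3352 × 3/16 = 628.5
  brown short-haired: 3352 × 3/16 = 628.5
  brown long-haired: 3352 × 1/16 = 209.5
χ² = Σ (O − E)² / E
  black short-haired: (1825 − 1885.5)² / 1885.5 = 1.9413
  black long-haired: (726 − 628.5)² / 628.5 = 15.1253
  brown short-haired: (623 − 628.5)² / 628.5 = 0.0481
  brown long-haired: (178 − 209.5)² / 209.5 = 4.7363
χ² = 1.9413 + 15.1253 + 0.0481 + 4.7363 = 21.851
Degrees of freedom = 4 − 1 = 3; critical value at α = 0.05 is 7.815.
Since 21.851 > 7.815, we reject the null hypothesis — the data do not fit the 9:3:3:1 ratio.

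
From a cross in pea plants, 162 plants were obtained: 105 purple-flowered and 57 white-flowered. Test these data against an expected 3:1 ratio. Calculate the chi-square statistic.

Total ratio parts = 4. Expected numbers out of 162:
  purple-flowered: 162 × 3/4 = 121.5
  white-flowered: 162 × 1/4 = 40.5
χ² = Σ (O − E)² / E
  purple-flowered: (105 − 121.5)² / 121.5 = 2.2407
  white-flowered: (57 − 40.5)² / 40.5 = 6.7222
χ² = 2.2407 + 6.7222 = 8.9629 ≈ 8.963

8.963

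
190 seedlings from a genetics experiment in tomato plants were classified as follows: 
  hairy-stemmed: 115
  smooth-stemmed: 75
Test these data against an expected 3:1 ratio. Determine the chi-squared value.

Total ratio parts = 4. Expected numbers out of 190:
  hairy-stemmed: 190 × 3/4 = 142.5
  smooth-stemmed: 190 × 1/4 = 47.5
χ² = Σ (O − E)² / E
  hairy-stemmed: (115 − 142.5)² / 142.5 = 5.3070
  smooth-stemmed: (75 − 47.5)² / 47.5 = 15.9211
χ² = 5.3070 + 15.9211 = 21.2281 ≈ 21.228

21.228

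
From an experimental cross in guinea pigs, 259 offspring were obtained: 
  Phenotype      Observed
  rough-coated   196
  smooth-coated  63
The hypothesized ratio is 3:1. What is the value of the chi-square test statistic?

0.063

Total ratio parts = 4. Expected numbers out of 259:
  rough-coated: 259 × 3/4 = 194.25
  smooth-coated: 259 × 1/4 = 64.75
χ² = Σ (O − E)² / E
  rough-coated: (196 − 194.25)² / 194.25 = 0.0158
  smooth-coated: (63 − 64.75)² / 64.75 = 0.0473
χ² = 0.0158 + 0.0473 = 0.0631 ≈ 0.063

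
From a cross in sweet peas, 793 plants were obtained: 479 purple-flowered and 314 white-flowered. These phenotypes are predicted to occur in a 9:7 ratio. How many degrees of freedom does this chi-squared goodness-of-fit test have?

1

A goodness-of-fit test with 2 phenotype classes has df = 2 − 1 = 1.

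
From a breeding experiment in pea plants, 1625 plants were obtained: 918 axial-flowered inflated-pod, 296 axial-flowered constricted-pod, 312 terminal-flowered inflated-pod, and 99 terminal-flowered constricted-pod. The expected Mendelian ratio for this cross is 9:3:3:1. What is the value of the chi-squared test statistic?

0.505

Under the 9:3:3:1 hypothesis (Σ ratio = 16, N = 1625):
  axial-flowered inflated-pod: 1625 × 9/16 = 914.0625
  axial-flowered constricted-pod: 1625 × 3/16 = 304.6875
  terminal-flowered inflated-pod: 1625 × 3/16 = 304.6875
  terminal-flowered constricted-pod: 1625 × 1/16 = 101.5625
χ² = Σ (O − E)² / E
  axial-flowered inflated-pod: (918 − 914.0625)² / 914.0625 = 0.0170
  axial-flowered constricted-pod: (296 − 304.6875)² / 304.6875 = 0.2477
  terminal-flowered inflated-pod: (312 − 304.6875)² / 304.6875 = 0.1755
  terminal-flowered constricted-pod: (99 − 101.5625)² / 101.5625 = 0.0647
χ² = 0.0170 + 0.2477 + 0.1755 + 0.0647 = 0.5049 ≈ 0.505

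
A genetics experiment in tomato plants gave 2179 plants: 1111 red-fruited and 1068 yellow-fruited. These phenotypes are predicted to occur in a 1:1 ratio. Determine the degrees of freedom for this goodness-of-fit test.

A goodness-of-fit test with 2 phenotype classes has df = 2 − 1 = 1.

1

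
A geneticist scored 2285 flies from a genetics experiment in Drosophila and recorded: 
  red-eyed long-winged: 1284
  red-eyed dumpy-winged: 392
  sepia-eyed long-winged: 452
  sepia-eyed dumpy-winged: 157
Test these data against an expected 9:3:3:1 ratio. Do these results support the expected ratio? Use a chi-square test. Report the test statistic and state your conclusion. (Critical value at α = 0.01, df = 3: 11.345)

5.806; consistent

Expected counts for N = 2285 under a 9:3:3:1 ratio (total parts = 16):
  red-eyed long-winged: 2285 × 9/16 = 1285.3125
  red-eyed dumpy-winged: 2285 × 3/16 = 428.4375
  sepia-eyed long-winged: 2285 × 3/16 = 428.4375
  sepia-eyed dumpy-winged: 2285 × 1/16 = 142.8125
χ² = Σ (O − E)² / E
  red-eyed long-winged: (1284 − 1285.3125)² / 1285.3125 = 0.0013
  red-eyed dumpy-winged: (392 − 428.4375)² / 428.4375 = 3.0989
  sepia-eyed long-winged: (452 − 428.4375)² / 428.4375 = 1.2959
  sepia-eyed dumpy-winged: (157 − 142.8125)² / 142.8125 = 1.4094
χ² = 0.0013 + 3.0989 + 1.2959 + 1.4094 = 5.8055 ≈ 5.806
Degrees of freedom = 4 − 1 = 3; critical value at α = 0.01 is 11.345.
Since 5.806 < 11.345, we fail to reject the null hypothesis — the data are consistent with the 9:3:3:1 ratio.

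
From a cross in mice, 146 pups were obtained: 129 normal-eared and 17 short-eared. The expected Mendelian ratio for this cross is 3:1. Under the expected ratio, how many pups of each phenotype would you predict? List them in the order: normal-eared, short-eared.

The 3:1 ratio has 4 parts, so with N = 146 the expected counts are:
  normal-eared: 146 × 3/4 = 109.5
  short-eared: 146 × 1/4 = 36.5

109.5, 36.5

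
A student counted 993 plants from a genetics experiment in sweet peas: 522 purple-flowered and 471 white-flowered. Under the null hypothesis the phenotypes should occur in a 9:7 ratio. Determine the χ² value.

5.470

Total ratio parts = 16. Expected numbers out of 993:
  purple-flowered: 993 × 9/16 = 558.5625
  white-flowered: 993 × 7/16 = 434.4375
χ² = Σ (O − E)² / E
  purple-flowered: (522 − 558.5625)² / 558.5625 = 2.3933
  white-flowered: (471 − 434.4375)² / 434.4375 = 3.0771
χ² = 2.3933 + 3.0771 = 5.4704 ≈ 5.470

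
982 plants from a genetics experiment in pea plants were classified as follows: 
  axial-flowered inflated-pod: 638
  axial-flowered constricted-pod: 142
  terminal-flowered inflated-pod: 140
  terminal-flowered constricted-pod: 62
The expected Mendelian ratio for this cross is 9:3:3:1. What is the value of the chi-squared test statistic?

33.491

Under the 9:3:3:1 hypothesis (Σ ratio = 16, N = 982):
  axial-flowered inflated-pod: 982 × 9/16 = 552.375
  axial-flowered constricted-pod: 982 × 3/16 = 184.125
  terminal-flowered inflated-pod: 982 × 3/16 = 184.125
  terminal-flowered constricted-pod: 982 × 1/16 = 61.375
χ² = Σ (O − E)² / E
  axial-flowered inflated-pod: (638 − 552.375)² / 552.375 = 13.2729
  axial-flowered constricted-pod: (142 − 184.125)² / 184.125 = 9.6376
  terminal-flowered inflated-pod: (140 − 184.125)² / 184.125 = 10.5744
  terminal-flowered constricted-pod: (62 − 61.375)² / 61.375 = 0.0064
χ² = 13.2729 + 9.6376 + 10.5744 + 0.0064 = 33.4913 ≈ 33.491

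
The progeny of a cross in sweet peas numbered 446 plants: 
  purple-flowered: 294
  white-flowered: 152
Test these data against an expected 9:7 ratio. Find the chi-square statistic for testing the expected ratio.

Expected counts for N = 446 under a 9:7 ratio (total parts = 16):
  purple-flowered: 446 × 9/16 = 250.875
  white-flowered: 446 × 7/16 = 195.125
χ² = Σ (O − E)² / E
  purple-flowered: (294 − 250.875)² / 250.875 = 7.4131
  white-flowered: (152 − 195.125)² / 195.125 = 9.5311
χ² = 7.4131 + 9.5311 = 16.9442 ≈ 16.944

16.944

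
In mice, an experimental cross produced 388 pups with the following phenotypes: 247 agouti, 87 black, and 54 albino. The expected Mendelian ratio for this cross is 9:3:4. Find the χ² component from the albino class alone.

Under the 9:3:4 hypothesis (Σ ratio = 16, N = 388):
  agouti: 388 × 9/16 = 218.25
  black: 388 × 3/16 = 72.75
  albino: 388 × 4/16 = 97
Contribution of albino: (54 − 97)² / 97 = 19.0619

19.062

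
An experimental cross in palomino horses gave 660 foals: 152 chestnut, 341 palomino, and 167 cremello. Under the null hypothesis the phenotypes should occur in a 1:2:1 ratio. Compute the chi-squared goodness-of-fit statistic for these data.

Total ratio parts = 4. Expected numbers out of 660:
  chestnut: 660 × 1/4 = 165
  palomino: 660 × 2/4 = 330
  cremello: 660 × 1/4 = 165
χ² = Σ (O − E)² / E
  chestnut: (152 − 165)² / 165 = 1.0242
  palomino: (341 − 330)² / 330 = 0.3667
  cremello: (167 − 165)² / 165 = 0.0242
χ² = 1.0242 + 0.3667 + 0.0242 = 1.4151 ≈ 1.415

1.415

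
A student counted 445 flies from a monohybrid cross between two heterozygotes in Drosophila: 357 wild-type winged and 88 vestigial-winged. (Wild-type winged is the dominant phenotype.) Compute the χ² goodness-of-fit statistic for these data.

6.479

For a monohybrid cross between heterozygotes with complete dominance, the expected phenotypic ratio is 3:1.
Expected counts for N = 445 under a 3:1 ratio (total parts = 4):
  wild-type winged: 445 × 3/4 = 333.75
  vestigial-winged: 445 × 1/4 = 111.25
χ² = Σ (O − E)² / E
  wild-type winged: (357 − 333.75)² / 333.75 = 1.6197
  vestigial-winged: (88 − 111.25)² / 111.25 = 4.8590
χ² = 1.6197 + 4.8590 = 6.4787 ≈ 6.479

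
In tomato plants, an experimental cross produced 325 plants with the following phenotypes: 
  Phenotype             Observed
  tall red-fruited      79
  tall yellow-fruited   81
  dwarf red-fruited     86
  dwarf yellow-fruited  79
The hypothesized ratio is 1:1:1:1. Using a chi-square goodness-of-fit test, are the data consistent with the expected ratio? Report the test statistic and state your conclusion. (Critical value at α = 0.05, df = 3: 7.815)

Total ratio parts = 4. Expected numbers out of 325:
  tall red-fruited: 325 × 1/4 = 81.25
  tall yellow-fruited: 325 × 1/4 = 81.25
  dwarf red-fruited: 325 × 1/4 = 81.25
  dwarf yellow-fruited: 325 × 1/4 = 81.25
χ² = Σ (O − E)² / E
  tall red-fruited: (79 − 81.25)² / 81.25 = 0.0623
  tall yellow-fruited: (81 − 81.25)² / 81.25 = 0.0008
  dwarf red-fruited: (86 − 81.25)² / 81.25 = 0.2777
  dwarf yellow-fruited: (79 − 81.25)² / 81.25 = 0.0623
χ² = 0.0623 + 0.0008 + 0.2777 + 0.0623 = 0.4031 ≈ 0.403
Degrees of freedom = 4 − 1 = 3; critical value at α = 0.05 is 7.815.
Since 0.403 < 7.815, we fail to reject the null hypothesis — the data are consistent with the 1:1:1:1 ratio.

0.403; consistent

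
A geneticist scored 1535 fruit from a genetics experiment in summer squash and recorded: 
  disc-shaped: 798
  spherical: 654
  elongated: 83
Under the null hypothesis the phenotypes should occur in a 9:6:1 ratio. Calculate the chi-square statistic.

17.375

Total ratio parts = 16. Expected numbers out of 1535:
  disc-shaped: 1535 × 9/16 = 863.4375
  spherical: 1535 × 6/16 = 575.625
  elongated: 1535 × 1/16 = 95.9375
χ² = Σ (O − E)² / E
  disc-shaped: (798 − 863.4375)² / 863.4375 = 4.9593
  spherical: (654 − 575.625)² / 575.625 = 10.6713
  elongated: (83 − 95.9375)² / 95.9375 = 1.7447
χ² = 4.9593 + 10.6713 + 1.7447 = 17.3753 ≈ 17.375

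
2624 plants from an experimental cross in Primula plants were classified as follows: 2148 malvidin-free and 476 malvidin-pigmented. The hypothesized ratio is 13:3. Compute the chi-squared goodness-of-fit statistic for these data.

Total ratio parts = 16. Expected numbers out of 2624:
  malvidin-free: 2624 × 13/16 = 2132
  malvidin-pigmented: 2624 × 3/16 = 492
χ² = Σ (O − E)² / E
  malvidin-free: (2148 − 2132)² / 2132 = 0.1201
  malvidin-pigmented: (476 − 492)² / 492 = 0.5203
χ² = 0.1201 + 0.5203 = 0.6404 ≈ 0.640

0.640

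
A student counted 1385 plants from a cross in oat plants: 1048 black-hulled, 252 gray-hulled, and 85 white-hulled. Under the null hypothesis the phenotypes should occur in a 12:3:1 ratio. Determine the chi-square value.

Expected counts for N = 1385 under a 12:3:1 ratio (total parts = 16):
  black-hulled: 1385 × 12/16 = 1038.75
  gray-hulled: 1385 × 3/16 = 259.6875
  white-hulled: 1385 × 1/16 = 86.5625
χ² = Σ (O − E)² / E
  black-hulled: (1048 − 1038.75)² / 1038.75 = 0.0824
  gray-hulled: (252 − 259.6875)² / 259.6875 = 0.2276
  white-hulled: (85 − 86.5625)² / 86.5625 = 0.0282
χ² = 0.0824 + 0.2276 + 0.0282 = 0.3382 ≈ 0.338

0.338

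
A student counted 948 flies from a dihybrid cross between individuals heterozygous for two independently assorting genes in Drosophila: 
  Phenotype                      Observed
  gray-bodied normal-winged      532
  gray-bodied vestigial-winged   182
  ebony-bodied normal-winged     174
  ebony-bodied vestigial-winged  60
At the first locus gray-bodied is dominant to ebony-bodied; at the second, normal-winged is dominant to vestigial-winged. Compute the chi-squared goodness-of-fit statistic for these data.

A dihybrid F₂ with independent assortment and complete dominance at both loci gives a 9:3:3:1 phenotypic ratio.
Expected counts for N = 948 under a 9:3:3:1 ratio (total parts = 16):
  gray-bodied normal-winged: 948 × 9/16 = 533.25
  gray-bodied vestigial-winged: 948 × 3/16 = 177.75
  ebony-bodied normal-winged: 948 × 3/16 = 177.75
  ebony-bodied vestigial-winged: 948 × 1/16 = 59.25
χ² = Σ (O − E)² / E
  gray-bodied normal-winged: (532 − 533.25)² / 533.25 = 0.0029
  gray-bodied vestigial-winged: (182 − 177.75)² / 177.75 = 0.1016
  ebony-bodied normal-winged: (174 − 177.75)² / 177.75 = 0.0791
  ebony-bodied vestigial-winged: (60 − 59.25)² / 59.25 = 0.0095
χ² = 0.0029 + 0.1016 + 0.0791 + 0.0095 = 0.1931 ≈ 0.193

0.193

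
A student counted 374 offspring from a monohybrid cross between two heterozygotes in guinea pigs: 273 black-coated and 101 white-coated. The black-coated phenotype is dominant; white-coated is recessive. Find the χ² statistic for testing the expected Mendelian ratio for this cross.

0.802

For a monohybrid cross between heterozygotes with complete dominance, the expected phenotypic ratio is 3:1.
The 3:1 ratio has 4 parts, so with N = 374 the expected counts are:
  black-coated: 374 × 3/4 = 280.5
  white-coated: 374 × 1/4 = 93.5
χ² = Σ (O − E)² / E
  black-coated: (273 − 280.5)² / 280.5 = 0.2005
  white-coated: (101 − 93.5)² / 93.5 = 0.6016
χ² = 0.2005 + 0.6016 = 0.8021 ≈ 0.802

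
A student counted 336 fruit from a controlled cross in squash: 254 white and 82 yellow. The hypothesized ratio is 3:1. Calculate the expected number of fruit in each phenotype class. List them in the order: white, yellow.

252, 84

Under the 3:1 hypothesis (Σ ratio = 4, N = 336):
  white: 336 × 3/4 = 252
  yellow: 336 × 1/4 = 84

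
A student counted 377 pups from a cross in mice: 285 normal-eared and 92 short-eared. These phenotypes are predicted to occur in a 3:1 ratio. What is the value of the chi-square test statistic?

Total ratio parts = 4. Expected numbers out of 377:
  normal-eared: 377 × 3/4 = 282.75
  short-eared: 377 × 1/4 = 94.25
χ² = Σ (O − E)² / E
  normal-eared: (285 − 282.75)² / 282.75 = 0.0179
  short-eared: (92 − 94.25)² / 94.25 = 0.0537
χ² = 0.0179 + 0.0537 = 0.0716 ≈ 0.072

0.072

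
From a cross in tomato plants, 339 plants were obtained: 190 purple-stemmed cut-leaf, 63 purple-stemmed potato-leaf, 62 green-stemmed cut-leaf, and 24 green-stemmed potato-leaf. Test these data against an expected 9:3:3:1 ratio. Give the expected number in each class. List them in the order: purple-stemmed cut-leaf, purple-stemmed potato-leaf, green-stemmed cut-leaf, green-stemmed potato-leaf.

190.6875, 63.5625, 63.5625, 21.1875

Under the 9:3:3:1 hypothesis (Σ ratio = 16, N = 339):
  purple-stemmed cut-leaf: 339 × 9/16 = 190.6875
  purple-stemmed potato-leaf: 339 × 3/16 = 63.5625
  green-stemmed cut-leaf: 339 × 3/16 = 63.5625
  green-stemmed potato-leaf: 339 × 1/16 = 21.1875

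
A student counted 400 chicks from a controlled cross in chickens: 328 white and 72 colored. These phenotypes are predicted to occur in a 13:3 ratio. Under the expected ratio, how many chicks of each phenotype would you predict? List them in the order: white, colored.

Under the 13:3 hypothesis (Σ ratio = 16, N = 400):
  white: 400 × 13/16 = 325
  colored: 400 × 3/16 = 75

325, 75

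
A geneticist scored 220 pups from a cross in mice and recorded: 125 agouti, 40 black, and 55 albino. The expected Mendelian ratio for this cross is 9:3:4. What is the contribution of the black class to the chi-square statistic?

The 9:3:4 ratio has 16 parts, so with N = 220 the expected counts are:
  agouti: 220 × 9/16 = 123.75
  black: 220 × 3/16 = 41.25
  albino: 220 × 4/16 = 55
Contribution of black: (40 − 41.25)² / 41.25 = 0.0379

0.038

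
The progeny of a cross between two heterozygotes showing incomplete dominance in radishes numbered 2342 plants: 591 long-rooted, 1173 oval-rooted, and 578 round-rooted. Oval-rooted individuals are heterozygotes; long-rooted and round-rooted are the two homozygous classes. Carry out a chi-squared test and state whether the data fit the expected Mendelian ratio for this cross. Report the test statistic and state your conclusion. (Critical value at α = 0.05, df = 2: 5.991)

0.151; consistent

With incomplete dominance, a heterozygote × heterozygote cross gives a 1:2:1 phenotypic ratio.
The 1:2:1 ratio has 4 parts, so with N = 2342 the expected counts are:
  long-rooted: 2342 × 1/4 = 585.5
  oval-rooted: 2342 × 2/4 = 1171
  round-rooted: 2342 × 1/4 = 585.5
χ² = Σ (O − E)² / E
  long-rooted: (591 − 585.5)² / 585.5 = 0.0517
  oval-rooted: (1173 − 1171)² / 1171 = 0.0034
  round-rooted: (578 − 585.5)² / 585.5 = 0.0961
χ² = 0.0517 + 0.0034 + 0.0961 = 0.1512 ≈ 0.151
Degrees of freedom = 3 − 1 = 2; critical value at α = 0.05 is 5.991.
Since 0.151 < 5.991, we fail to reject the null hypothesis — the data are consistent with the 1:2:1 ratio.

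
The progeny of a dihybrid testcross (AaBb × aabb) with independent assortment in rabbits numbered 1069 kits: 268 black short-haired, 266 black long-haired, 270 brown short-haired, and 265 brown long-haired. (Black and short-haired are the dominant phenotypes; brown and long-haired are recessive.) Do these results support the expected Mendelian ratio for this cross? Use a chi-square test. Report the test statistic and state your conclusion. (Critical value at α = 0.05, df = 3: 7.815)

A dihybrid testcross with independent assortment gives a 1:1:1:1 ratio.
Total ratio parts = 4. Expected numbers out of 1069:
  black short-haired: 1069 × 1/4 = 267.25
  black long-haired: 1069 × 1/4 = 267.25
  brown short-haired: 1069 × 1/4 = 267.25
  brown long-haired: 1069 × 1/4 = 267.25
χ² = Σ (O − E)² / E
  black short-haired: (268 − 267.25)² / 267.25 = 0.0021
  black long-haired: (266 − 267.25)² / 267.25 = 0.0058
  brown short-haired: (270 − 267.25)² / 267.25 = 0.0283
  brown long-haired: (265 − 267.25)² / 267.25 = 0.0189
χ² = 0.0021 + 0.0058 + 0.0283 + 0.0189 = 0.0551 ≈ 0.055
Degrees of freedom = 4 − 1 = 3; critical value at α = 0.05 is 7.815.
Since 0.055 < 7.815, we fail to reject the null hypothesis — the data are consistent with the 1:1:1:1 ratio.

0.055; consistent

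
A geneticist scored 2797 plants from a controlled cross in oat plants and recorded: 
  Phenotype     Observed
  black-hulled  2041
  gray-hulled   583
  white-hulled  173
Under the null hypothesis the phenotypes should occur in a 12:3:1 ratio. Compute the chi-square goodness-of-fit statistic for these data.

8.094

Total ratio parts = 16. Expected numbers out of 2797:
  black-hulled: 2797 × 12/16 = 2097.75
  gray-hulled: 2797 × 3/16 = 524.4375
  white-hulled: 2797 × 1/16 = 174.8125
χ² = Σ (O − E)² / E
  black-hulled: (2041 − 2097.75)² / 2097.75 = 1.5352
  gray-hulled: (583 − 524.4375)² / 524.4375 = 6.5395
  white-hulled: (173 − 174.8125)² / 174.8125 = 0.0188
χ² = 1.5352 + 6.5395 + 0.0188 = 8.0935 ≈ 8.094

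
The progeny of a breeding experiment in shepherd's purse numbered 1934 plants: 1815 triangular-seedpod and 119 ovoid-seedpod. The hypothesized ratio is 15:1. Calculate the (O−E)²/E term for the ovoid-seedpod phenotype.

Expected counts for N = 1934 under a 15:1 ratio (total parts = 16):
  triangular-seedpod: 1934 × 15/16 = 1813.125
  ovoid-seedpod: 1934 × 1/16 = 120.875
Contribution of ovoid-seedpod: (119 − 120.875)² / 120.875 = 0.0291

0.029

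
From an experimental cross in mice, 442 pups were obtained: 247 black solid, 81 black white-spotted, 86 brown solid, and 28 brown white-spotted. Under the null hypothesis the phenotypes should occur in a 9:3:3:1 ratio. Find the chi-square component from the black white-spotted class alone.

0.042

The 9:3:3:1 ratio has 16 parts, so with N = 442 the expected counts are:
  black solid: 442 × 9/16 = 248.625
  black white-spotted: 442 × 3/16 = 82.875
  brown solid: 442 × 3/16 = 82.875
  brown white-spotted: 442 × 1/16 = 27.625
Contribution of black white-spotted: (81 − 82.875)² / 82.875 = 0.0424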